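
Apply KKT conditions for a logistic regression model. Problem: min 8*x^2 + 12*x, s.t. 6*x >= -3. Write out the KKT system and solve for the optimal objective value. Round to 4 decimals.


Step 1: Try lambda = 0 (constraint inactive).
x_unc = -12/(2*8) = -0.75
Check: 6*-0.75 = -4.5 < -3 -- violated!
Step 2: Constraint must be active: 6*x = -3
x* = -3/6 = -0.5
lambda = (2*8*(-0.5) + 12)/6 = 0.6667
Step 3: Compute optimal value.
f(x*) = 8*(-0.5)^2 + 12*(-0.5) = -4.0


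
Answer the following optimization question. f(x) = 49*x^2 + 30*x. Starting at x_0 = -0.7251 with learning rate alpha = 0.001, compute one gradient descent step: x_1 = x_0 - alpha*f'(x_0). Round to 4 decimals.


We compute the gradient at x_0 and apply the update.
f'(x) = 98*x + 30
f'(-0.7251) = 98*-0.7251 + 30 = -41.0598
x_1 = -0.7251 - 0.001*-41.0598 = -0.684


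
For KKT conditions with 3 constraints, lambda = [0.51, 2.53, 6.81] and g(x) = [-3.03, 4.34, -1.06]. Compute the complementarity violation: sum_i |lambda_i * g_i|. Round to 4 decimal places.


KKT complementary slackness check:
lambda_1 * g_1 = 0.51 * -3.03 = -1.5453
lambda_2 * g_2 = 2.53 * 4.34 = 10.9802
lambda_3 * g_3 = 6.81 * -1.06 = -7.2186
Total violation = 1.5453 + 10.9802 + 7.2186 = 19.7441


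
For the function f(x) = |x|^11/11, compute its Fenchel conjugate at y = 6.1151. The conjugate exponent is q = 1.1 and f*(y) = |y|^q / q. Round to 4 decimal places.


The conjugate exponent q satisfies 1/p + 1/q = 1.
p = 11, so q = 11/(11 - 1) = 1.1
|y|^q = 6.1151^1.1 = 7.329
f*(6.1151) = 7.329 / 1.1 = 6.6627


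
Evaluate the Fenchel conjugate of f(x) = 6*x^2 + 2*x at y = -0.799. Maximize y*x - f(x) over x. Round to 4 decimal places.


f*(y) = sup_x {y*x - a*x^2 - b*x} = sup_x {(y-b)*x - a*x^2}
FOC: (y - b) - 2a*x = 0 => x* = (y - b)/(2a)
x* = (-0.799 - 2)/(2*6) = -0.2333
f*(-0.799) = (y-b)^2/(4a) = (-0.799 - 2)^2/(4*6)
= 7.8344/24 = 0.3264


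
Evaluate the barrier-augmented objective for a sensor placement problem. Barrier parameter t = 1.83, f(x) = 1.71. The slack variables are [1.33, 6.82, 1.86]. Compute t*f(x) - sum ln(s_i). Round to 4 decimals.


Step 1: Compute log-barrier.
ln values: [0.2852, 1.9199, 0.6206]
phi = -(0.2852 + 1.9199 + 0.6206) = -2.8256
Step 2: Compute augmented objective.
t*f(x) = 1.83*1.71 = 3.1293
Total = 3.1293 - 2.8256 = 0.3037


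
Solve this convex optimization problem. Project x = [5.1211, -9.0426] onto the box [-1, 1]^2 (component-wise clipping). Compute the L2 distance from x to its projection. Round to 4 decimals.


Project each component onto [-1, 1].
clip(5.1211) = 1.0, clip(-9.0426) = -1.0
Projection = [1.0, -1.0]
Squared diffs: [16.9835, 64.6834]
Distance = sqrt(81.6669) = 9.037


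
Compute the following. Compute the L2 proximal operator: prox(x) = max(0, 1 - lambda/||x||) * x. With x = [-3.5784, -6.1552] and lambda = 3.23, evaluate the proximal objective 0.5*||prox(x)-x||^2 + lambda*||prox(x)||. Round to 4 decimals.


Step 1: Compute ||x||.
||x|| = 7.1198
Step 2: Compute scaling factor.
scale = max(0, 1 - 3.23/7.1198) = 0.5463
Step 3: prox(x) = [-1.955, -3.3628]
||prox(x)|| = 3.8898
Step 4: Proximal objective.
0.5*||prox-x||^2 = 5.2165
lambda*||prox|| = 12.5641
Total = 17.7805


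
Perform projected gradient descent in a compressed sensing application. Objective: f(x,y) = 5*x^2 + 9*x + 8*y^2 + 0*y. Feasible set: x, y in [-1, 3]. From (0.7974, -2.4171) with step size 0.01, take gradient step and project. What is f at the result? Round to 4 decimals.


Step 1: Compute gradient at (0.7974, -2.4171).
grad_x = 2*5*0.7974 + 9 = 16.974
grad_y = 2*8*-2.4171 + 0 = -38.6736
Step 2: Gradient step.
x_raw = 0.7974 - 0.01*16.974 = 0.6277
y_raw = -2.4171 - 0.01*-38.6736 = -2.0304
Step 3: Project onto [-1, 3].
x_proj = clip(0.6277) = 0.6277
y_proj = clip(-2.0304) = -1.0
Step 4: Evaluate f.
f(0.6277, -1.0) = 15.6187


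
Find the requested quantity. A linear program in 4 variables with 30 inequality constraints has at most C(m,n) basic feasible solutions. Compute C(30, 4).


Each vertex corresponds to some choice of n active constraints out of m, so the number of vertices is at most C(m, n) = m! / (n!(m-n)!).
m = 30, n = 4
Numerator: 30 * 29 * 28 * 27
Denominator: 4! = 24
C(30, 4) = 27405


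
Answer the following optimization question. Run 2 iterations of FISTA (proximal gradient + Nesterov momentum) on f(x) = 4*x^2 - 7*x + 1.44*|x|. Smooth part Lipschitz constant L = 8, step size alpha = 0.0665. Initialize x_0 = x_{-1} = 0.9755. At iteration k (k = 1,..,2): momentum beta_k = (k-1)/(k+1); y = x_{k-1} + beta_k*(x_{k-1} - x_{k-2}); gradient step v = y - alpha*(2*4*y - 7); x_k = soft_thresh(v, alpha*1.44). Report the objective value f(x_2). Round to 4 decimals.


FISTA on f(x) = 4*x^2 - 7*x + 1.44*|x|
L = 8, alpha = 0.0665
Iteration 1: beta = 0.0, y = 0.9755 + 0.0*(0.9755 - 0.9755) = 0.9755
  grad(y) = 0.804, v = y - alpha*grad = 0.922
  prox(v) = soft_thresh(0.922, 0.0958) = 0.8263
Iteration 2: beta = 0.3333, y = 0.8263 + 0.3333*(0.8263 - 0.9755) = 0.7765
  grad(y) = -0.7877, v = y - alpha*grad = 0.8289
  prox(v) = soft_thresh(0.8289, 0.0958) = 0.7332
f(x_2) = 4*0.7332^2 - 7*0.7332 + 1.44*|0.7332| = -1.9263


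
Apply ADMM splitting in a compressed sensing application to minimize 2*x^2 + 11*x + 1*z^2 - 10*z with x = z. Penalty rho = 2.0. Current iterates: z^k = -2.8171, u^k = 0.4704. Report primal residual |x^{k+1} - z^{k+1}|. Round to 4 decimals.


ADMM iteration with rho = 2.0, z^k = -2.8171, u^k = 0.4704
Step 1: x-update.
Minimize 2*x^2 + 11*x + (2.0/2)*(x + 2.8171 + 0.4704)^2
FOC: (2*2 + 2.0)*x = -11 + 2.0*(-2.8171 - 0.4704)
x^{k+1} = -2.9292
Step 2: z-update.
Minimize 1*z^2 - 10*z + (2.0/2)*(-2.9292 - z + 0.4704)^2
FOC: (2*1 + 2.0)*z = 10 + 2.0*(-2.9292 + 0.4704)
z^{k+1} = 1.2706
Step 3: u-update.
u^{k+1} = 0.4704 - 2.9292 - 1.2706 = -3.7294
Step 4: Primal residual = |-2.9292 - 1.2706| = 4.1998


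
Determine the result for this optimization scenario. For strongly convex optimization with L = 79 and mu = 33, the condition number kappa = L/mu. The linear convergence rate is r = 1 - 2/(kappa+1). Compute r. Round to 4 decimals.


Step 1: Compute the condition number.
kappa = L/mu = 79/33 = 2.3939
Step 2: Compute the convergence rate.
r = 1 - 2/(kappa + 1) = 1 - 2*mu/(L + mu) = (L - mu)/(L + mu) = 46/112 = 0.4107


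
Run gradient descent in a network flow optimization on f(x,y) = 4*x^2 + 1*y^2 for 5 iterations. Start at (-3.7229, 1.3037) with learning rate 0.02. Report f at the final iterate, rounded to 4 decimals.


Gradient descent on f(x,y) = 4*x^2 + 1*y^2.
Starting point: (-3.7229, 1.3037), alpha = 0.02
Step 1: grad_x = 2*4*-3.7229 = -29.7832, grad_y = 2*1*1.3037 = 2.6074
  x_1 = -3.7229 - 0.02*-29.7832 = -3.1272
  y_1 = 1.3037 - 0.02*2.6074 = 1.2516
Step 2: grad_x = 2*4*-3.1272 = -25.0179, grad_y = 2*1*1.2516 = 2.5031
  x_2 = -3.1272 - 0.02*-25.0179 = -2.6269
  y_2 = 1.2516 - 0.02*2.5031 = 1.2015
Step 3: grad_x = 2*4*-2.6269 = -21.015, grad_y = 2*1*1.2015 = 2.403
  x_3 = -2.6269 - 0.02*-21.015 = -2.2066
  y_3 = 1.2015 - 0.02*2.403 = 1.1534
Step 4: grad_x = 2*4*-2.2066 = -17.6526, grad_y = 2*1*1.1534 = 2.3069
  x_4 = -2.2066 - 0.02*-17.6526 = -1.8535
  y_4 = 1.1534 - 0.02*2.3069 = 1.1073
Step 5: grad_x = 2*4*-1.8535 = -14.8282, grad_y = 2*1*1.1073 = 2.2146
  x_5 = -1.8535 - 0.02*-14.8282 = -1.557
  y_5 = 1.1073 - 0.02*2.2146 = 1.063
f(-1.557, 1.063) = 4*(-1.557)^2 + 1*1.063^2 = 10.8265


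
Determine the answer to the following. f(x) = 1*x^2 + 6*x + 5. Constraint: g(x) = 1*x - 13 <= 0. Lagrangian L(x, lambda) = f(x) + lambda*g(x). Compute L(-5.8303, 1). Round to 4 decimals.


Step 1: Evaluate f(x).
f(-5.8303) = 1*(-5.8303)^2 + 6*(-5.8303) + 5 = 4.0106
Step 2: Evaluate g(x).
g(-5.8303) = 1*-5.8303 - 13 = -18.8303
Step 3: Compute Lagrangian.
L = 4.0106 + 1*-18.8303 = -14.8197


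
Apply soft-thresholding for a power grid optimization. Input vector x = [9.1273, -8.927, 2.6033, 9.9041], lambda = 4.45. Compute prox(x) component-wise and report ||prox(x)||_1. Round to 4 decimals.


Soft-thresholding with lambda = 4.45:
prox(9.1273) = sign(9.1273)*max(|9.1273| - 4.45, 0) = 4.6773
prox(-8.927) = sign(-8.927)*max(|-8.927| - 4.45, 0) = -4.477
prox(2.6033) = sign(2.6033)*max(|2.6033| - 4.45, 0) = 0.0
prox(9.9041) = sign(9.9041)*max(|9.9041| - 4.45, 0) = 5.4541
prox(x) = [4.6773, -4.477, 0.0, 5.4541]
||prox(x)||_1 = 4.6773 + 4.477 + 0.0 + 5.4541 = 14.6084


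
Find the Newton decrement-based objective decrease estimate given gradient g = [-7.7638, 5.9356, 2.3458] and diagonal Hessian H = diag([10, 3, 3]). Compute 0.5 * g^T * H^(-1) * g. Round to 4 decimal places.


Step 1: H is diagonal, so H^(-1) * g = [-0.7764, 1.9785, 0.7819].
Step 2: g^T H^(-1) g = sum_i g_i^2 / H_ii
  = (-7.7638)^2/10 + (5.9356)^2/3 + (2.3458)^2/3
  = 6.0277 + 11.7438 + 1.8343 = 19.6057
Step 3: Objective decrease = 0.5 * g^T H^(-1) g = 9.8029


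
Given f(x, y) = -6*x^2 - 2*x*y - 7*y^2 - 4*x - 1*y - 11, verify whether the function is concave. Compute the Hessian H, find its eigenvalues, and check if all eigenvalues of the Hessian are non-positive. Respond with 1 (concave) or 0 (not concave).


The Hessian of f(x,y) = -6*x^2 - 2*x*y - 7*y^2 - 4*x - 1*y - 11 is:
H = [[-12, -2], [-2, -14]]
Trace = -12 - 14 = -26
Determinant = -12*-14 - (-2)^2 = 164
Discriminant = (-26)^2 - 4*164 = 20.0
Eigenvalues: lambda_1 = -15.2361, lambda_2 = -10.7639
The function is concave.

1


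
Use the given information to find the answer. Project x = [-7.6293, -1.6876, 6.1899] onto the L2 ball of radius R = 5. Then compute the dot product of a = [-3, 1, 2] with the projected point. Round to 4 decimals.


Step 1: Compute ||x|| (intermediates to 6 decimals).
||x|| = sqrt((-7.6293)^2 + (-1.6876)^2 + 6.1899^2) = 9.968404
Step 2: Project.
Since ||x|| > R, scale = R/||x|| = 5/9.968404 = 0.501585, proj(x) = scale * x
proj(x) = [-3.826742, -0.846475, 3.104761]
Step 3: Dot product.
a^T * proj(x) = -3*(-3.826742) + 1*(-0.846475) + 2*3.104761 = 16.8433


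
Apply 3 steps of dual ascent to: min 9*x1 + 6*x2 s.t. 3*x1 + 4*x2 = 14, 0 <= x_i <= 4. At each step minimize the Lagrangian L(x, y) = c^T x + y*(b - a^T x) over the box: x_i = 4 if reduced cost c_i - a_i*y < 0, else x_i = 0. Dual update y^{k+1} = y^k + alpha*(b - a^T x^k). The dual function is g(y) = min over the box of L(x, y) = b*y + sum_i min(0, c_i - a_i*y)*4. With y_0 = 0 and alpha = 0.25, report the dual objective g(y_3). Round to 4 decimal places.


Dual ascent for LP: min 9*x1 + 6*x2, 3*x1 + 4*x2 = 14, 0 <= x_i <= 4
Step 1: y^k = 0.0, reduced costs: (9.0, 6.0)
  x^k = (0.0, 0.0), subgradient = b - a^T x = 14.0
  y^{k+1} = 0.0 + 0.25*14.0 = 3.5
Step 2: y^k = 3.5, reduced costs: (-1.5, -8.0)
  x^k = (4.0, 4.0), subgradient = b - a^T x = -14.0
  y^{k+1} = 3.5 + 0.25*-14.0 = 0.0
Step 3: y^k = 0.0, reduced costs: (9.0, 6.0)
  x^k = (0.0, 0.0), subgradient = b - a^T x = 14.0
  y^{k+1} = 0.0 + 0.25*14.0 = 3.5
Dual objective at y_3 = 3.5: reduced costs (-1.5, -8.0), box minimizer x = (4.0, 4.0)
g(y_3) = b*y + (c1 - a1*y)*x1 + (c2 - a2*y)*x2 = 14*3.5 + (-1.5)*4.0 + (-8.0)*4.0 = 49.0 - 6.0 - 32.0 = 11.0


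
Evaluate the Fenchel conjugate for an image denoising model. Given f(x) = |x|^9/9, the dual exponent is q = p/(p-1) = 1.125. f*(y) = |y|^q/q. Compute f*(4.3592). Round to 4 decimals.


The conjugate exponent q satisfies 1/p + 1/q = 1.
p = 9, so q = 9/(9 - 1) = 1.125
|y|^q = 4.3592^1.125 = 5.24
f*(4.3592) = 5.24 / 1.125 = 4.6578


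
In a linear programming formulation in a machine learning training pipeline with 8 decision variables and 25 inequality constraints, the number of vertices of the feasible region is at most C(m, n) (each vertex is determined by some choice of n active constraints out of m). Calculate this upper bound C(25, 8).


Each vertex corresponds to some choice of n active constraints out of m, so the number of vertices is at most C(m, n) = m! / (n!(m-n)!).
m = 25, n = 8
Numerator: 25 * 24 * 23 * 22 * 21 * 20 * 19 * 18
Denominator: 8! = 40320
C(25, 8) = 1081575


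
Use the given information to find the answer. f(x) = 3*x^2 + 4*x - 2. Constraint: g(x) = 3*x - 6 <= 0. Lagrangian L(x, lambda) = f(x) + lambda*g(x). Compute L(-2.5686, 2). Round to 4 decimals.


Step 1: Evaluate f(x).
f(-2.5686) = 3*(-2.5686)^2 + 4*(-2.5686) - 2 = 7.5187
Step 2: Evaluate g(x).
g(-2.5686) = 3*-2.5686 - 6 = -13.7058
Step 3: Compute Lagrangian.
L = 7.5187 + 2*-13.7058 = -19.8929


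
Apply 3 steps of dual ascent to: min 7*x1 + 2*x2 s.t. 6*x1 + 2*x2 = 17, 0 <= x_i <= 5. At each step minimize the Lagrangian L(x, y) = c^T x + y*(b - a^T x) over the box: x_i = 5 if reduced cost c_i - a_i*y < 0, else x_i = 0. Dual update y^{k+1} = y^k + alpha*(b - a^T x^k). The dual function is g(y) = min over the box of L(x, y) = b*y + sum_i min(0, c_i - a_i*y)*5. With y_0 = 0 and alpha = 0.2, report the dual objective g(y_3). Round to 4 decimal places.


Dual ascent for LP: min 7*x1 + 2*x2, 6*x1 + 2*x2 = 17, 0 <= x_i <= 5
Step 1: y^k = 0.0, reduced costs: (7.0, 2.0)
  x^k = (0.0, 0.0), subgradient = b - a^T x = 17.0
  y^{k+1} = 0.0 + 0.2*17.0 = 3.4
Step 2: y^k = 3.4, reduced costs: (-13.4, -4.8)
  x^k = (5.0, 5.0), subgradient = b - a^T x = -23.0
  y^{k+1} = 3.4 + 0.2*-23.0 = -1.2
Step 3: y^k = -1.2, reduced costs: (14.2, 4.4)
  x^k = (0.0, 0.0), subgradient = b - a^T x = 17.0
  y^{k+1} = -1.2 + 0.2*17.0 = 2.2
Dual objective at y_3 = 2.2: reduced costs (-6.2, -2.4), box minimizer x = (5.0, 5.0)
g(y_3) = b*y + (c1 - a1*y)*x1 + (c2 - a2*y)*x2 = 17*2.2 + (-6.2)*5.0 + (-2.4)*5.0 = 37.4 - 31.0 - 12.0 = -5.6


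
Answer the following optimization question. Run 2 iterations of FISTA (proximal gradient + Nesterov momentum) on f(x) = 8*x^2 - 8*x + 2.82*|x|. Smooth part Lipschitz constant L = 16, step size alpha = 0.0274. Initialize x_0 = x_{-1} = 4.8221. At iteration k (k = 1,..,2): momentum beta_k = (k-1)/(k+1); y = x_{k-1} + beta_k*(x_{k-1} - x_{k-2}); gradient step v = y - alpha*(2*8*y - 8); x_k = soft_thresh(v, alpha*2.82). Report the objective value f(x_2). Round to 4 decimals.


FISTA on f(x) = 8*x^2 - 8*x + 2.82*|x|
L = 16, alpha = 0.0274
Iteration 1: beta = 0.0, y = 4.8221 + 0.0*(4.8221 - 4.8221) = 4.8221
  grad(y) = 69.1536, v = y - alpha*grad = 2.9273
  prox(v) = soft_thresh(2.9273, 0.0773) = 2.85
Iteration 2: beta = 0.3333, y = 2.85 + 0.3333*(2.85 - 4.8221) = 2.1927
  grad(y) = 27.0826, v = y - alpha*grad = 1.4506
  prox(v) = soft_thresh(1.4506, 0.0773) = 1.3733
f(x_2) = 8*1.3733^2 - 8*1.3733 + 2.82*|1.3733| = 7.9745


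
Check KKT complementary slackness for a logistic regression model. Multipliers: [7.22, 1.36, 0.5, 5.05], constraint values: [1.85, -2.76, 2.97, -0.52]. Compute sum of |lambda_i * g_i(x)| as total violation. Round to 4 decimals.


KKT complementary slackness check:
lambda_1 * g_1 = 7.22 * 1.85 = 13.357
lambda_2 * g_2 = 1.36 * -2.76 = -3.7536
lambda_3 * g_3 = 0.5 * 2.97 = 1.485
lambda_4 * g_4 = 5.05 * -0.52 = -2.626
Total violation = 13.357 + 3.7536 + 1.485 + 2.626 = 21.2216


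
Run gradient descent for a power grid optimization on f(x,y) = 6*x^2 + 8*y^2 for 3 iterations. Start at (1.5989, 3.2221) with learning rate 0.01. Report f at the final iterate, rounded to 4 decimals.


Gradient descent on f(x,y) = 6*x^2 + 8*y^2.
Starting point: (1.5989, 3.2221), alpha = 0.01
Step 1: grad_x = 2*6*1.5989 = 19.1868, grad_y = 2*8*3.2221 = 51.5536
  x_1 = 1.5989 - 0.01*19.1868 = 1.407
  y_1 = 3.2221 - 0.01*51.5536 = 2.7066
Step 2: grad_x = 2*6*1.407 = 16.8844, grad_y = 2*8*2.7066 = 43.305
  x_2 = 1.407 - 0.01*16.8844 = 1.2382
  y_2 = 2.7066 - 0.01*43.305 = 2.2735
Step 3: grad_x = 2*6*1.2382 = 14.8583, grad_y = 2*8*2.2735 = 36.3762
  x_3 = 1.2382 - 0.01*14.8583 = 1.0896
  y_3 = 2.2735 - 0.01*36.3762 = 1.9098
f(1.0896, 1.9098) = 6*1.0896^2 + 8*1.9098^2 = 36.3007


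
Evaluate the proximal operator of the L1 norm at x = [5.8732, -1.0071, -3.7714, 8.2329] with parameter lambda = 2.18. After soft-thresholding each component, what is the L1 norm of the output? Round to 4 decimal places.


Soft-thresholding with lambda = 2.18:
prox(5.8732) = sign(5.8732)*max(|5.8732| - 2.18, 0) = 3.6932
prox(-1.0071) = sign(-1.0071)*max(|-1.0071| - 2.18, 0) = 0.0
prox(-3.7714) = sign(-3.7714)*max(|-3.7714| - 2.18, 0) = -1.5914
prox(8.2329) = sign(8.2329)*max(|8.2329| - 2.18, 0) = 6.0529
prox(x) = [3.6932, 0.0, -1.5914, 6.0529]
||prox(x)||_1 = 3.6932 + 0.0 + 1.5914 + 6.0529 = 11.3375


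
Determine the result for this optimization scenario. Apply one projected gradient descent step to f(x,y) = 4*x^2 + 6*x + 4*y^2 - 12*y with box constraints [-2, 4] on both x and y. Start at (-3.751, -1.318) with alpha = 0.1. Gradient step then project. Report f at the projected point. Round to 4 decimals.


Step 1: Compute gradient at (-3.751, -1.318).
grad_x = 2*4*-3.751 + 6 = -24.008
grad_y = 2*4*-1.318 - 12 = -22.544
Step 2: Gradient step.
x_raw = -3.751 - 0.1*-24.008 = -1.3502
y_raw = -1.318 - 0.1*-22.544 = 0.9364
Step 3: Project onto [-2, 4].
x_proj = clip(-1.3502) = -1.3502
y_proj = clip(0.9364) = 0.9364
Step 4: Evaluate f.
f(-1.3502, 0.9364) = -8.5385


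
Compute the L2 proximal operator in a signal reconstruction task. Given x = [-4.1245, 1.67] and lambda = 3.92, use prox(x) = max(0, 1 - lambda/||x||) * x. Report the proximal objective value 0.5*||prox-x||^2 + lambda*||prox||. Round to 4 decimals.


Step 1: Compute ||x||.
||x|| = 4.4498
Step 2: Compute scaling factor.
scale = max(0, 1 - 3.92/4.4498) = 0.1191
Step 3: prox(x) = [-0.491, 0.1988]
||prox(x)|| = 0.5298
Step 4: Proximal objective.
0.5*||prox-x||^2 = 7.6832
lambda*||prox|| = 2.0768
Total = 9.7599


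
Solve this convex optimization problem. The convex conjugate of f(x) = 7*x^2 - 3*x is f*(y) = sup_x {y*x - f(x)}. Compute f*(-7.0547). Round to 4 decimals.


f*(y) = sup_x {y*x - a*x^2 - b*x} = sup_x {(y-b)*x - a*x^2}
FOC: (y - b) - 2a*x = 0 => x* = (y - b)/(2a)
x* = (-7.0547 + 3)/(2*7) = -0.2896
f*(-7.0547) = (y-b)^2/(4a) = (-7.0547 + 3)^2/(4*7)
= 16.4406/28 = 0.5872


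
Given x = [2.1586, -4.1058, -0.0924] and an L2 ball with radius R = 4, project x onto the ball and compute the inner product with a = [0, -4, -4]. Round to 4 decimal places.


Step 1: Compute ||x|| (intermediates to 6 decimals).
||x|| = sqrt(2.1586^2 + (-4.1058)^2 + (-0.0924)^2) = 4.639578
Step 2: Project.
Since ||x|| > R, scale = R/||x|| = 4/4.639578 = 0.862147, proj(x) = scale * x
proj(x) = [1.861031, -3.539803, -0.079662]
Step 3: Dot product.
a^T * proj(x) = 0*1.861031 - 4*(-3.539803) - 4*(-0.079662) = 14.4779


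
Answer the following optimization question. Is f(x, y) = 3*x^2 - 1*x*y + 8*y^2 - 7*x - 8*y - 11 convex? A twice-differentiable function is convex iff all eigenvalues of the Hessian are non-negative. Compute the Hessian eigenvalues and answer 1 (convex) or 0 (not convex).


The Hessian of f(x,y) = 3*x^2 - 1*x*y + 8*y^2 - 7*x - 8*y - 11 is:
H = [[6, -1], [-1, 16]]
Trace = 6 + 16 = 22
Determinant = 6*16 - (-1)^2 = 95
Discriminant = (22)^2 - 4*95 = 104.0
Eigenvalues: lambda_1 = 5.901, lambda_2 = 16.099
The function is convex.

1


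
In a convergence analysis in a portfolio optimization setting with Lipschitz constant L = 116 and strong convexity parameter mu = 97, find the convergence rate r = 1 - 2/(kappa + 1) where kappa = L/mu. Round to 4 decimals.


Step 1: Compute the condition number.
kappa = L/mu = 116/97 = 1.1959
Step 2: Compute the convergence rate.
r = 1 - 2/(kappa + 1) = 1 - 2*mu/(L + mu) = (L - mu)/(L + mu) = 19/213 = 0.0892


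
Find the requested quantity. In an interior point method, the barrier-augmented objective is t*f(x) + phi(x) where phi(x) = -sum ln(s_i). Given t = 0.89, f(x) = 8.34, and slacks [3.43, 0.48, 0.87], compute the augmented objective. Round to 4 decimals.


Step 1: Compute log-barrier.
ln values: [1.2326, -0.734, -0.1393]
phi = -(1.2326 - 0.734 - 0.1393) = -0.3593
Step 2: Compute augmented objective.
t*f(x) = 0.89*8.34 = 7.4226
Total = 7.4226 - 0.3593 = 7.0633


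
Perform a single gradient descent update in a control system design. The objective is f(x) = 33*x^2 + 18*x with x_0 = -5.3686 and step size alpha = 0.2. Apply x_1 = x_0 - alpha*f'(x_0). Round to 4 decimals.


We compute the gradient at x_0 and apply the update.
f'(x) = 66*x + 18
f'(-5.3686) = 66*-5.3686 + 18 = -336.3276
x_1 = -5.3686 - 0.2*-336.3276 = 61.8969


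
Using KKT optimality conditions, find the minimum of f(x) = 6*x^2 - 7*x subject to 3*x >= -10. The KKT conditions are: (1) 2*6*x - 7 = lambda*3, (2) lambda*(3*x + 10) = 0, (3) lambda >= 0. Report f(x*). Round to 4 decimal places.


Step 1: Try lambda = 0 (constraint inactive).
Stationarity: 2*6*x - 7 = 0
x* = 7/(2*6) = 7/12 = 0.5833 (rounded; the exact value 7/12 is used below)
Check constraint: 3*0.5833 = 1.7499 >= -10 -- satisfied.
Step 2: Compute optimal value.
f(x*) = 6*(7/12)^2 - 7*(7/12) = -2.0417


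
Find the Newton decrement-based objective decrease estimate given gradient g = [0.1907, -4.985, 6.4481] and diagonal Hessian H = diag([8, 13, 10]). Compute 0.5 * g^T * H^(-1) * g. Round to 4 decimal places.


Step 1: H is diagonal, so H^(-1) * g = [0.0238, -0.3835, 0.6448].
Step 2: g^T H^(-1) g = sum_i g_i^2 / H_ii
  = (0.1907)^2/8 + (-4.985)^2/13 + (6.4481)^2/10
  = 0.0045 + 1.9116 + 4.1578 = 6.0739
Step 3: Objective decrease = 0.5 * g^T H^(-1) g = 3.037


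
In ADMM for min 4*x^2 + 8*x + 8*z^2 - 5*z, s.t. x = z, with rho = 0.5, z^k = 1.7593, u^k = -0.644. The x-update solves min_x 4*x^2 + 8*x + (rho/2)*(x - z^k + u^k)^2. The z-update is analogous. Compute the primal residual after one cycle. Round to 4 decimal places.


ADMM iteration with rho = 0.5, z^k = 1.7593, u^k = -0.644
Step 1: x-update.
Minimize 4*x^2 + 8*x + (0.5/2)*(x - 1.7593 - 0.644)^2
FOC: (2*4 + 0.5)*x = -8 + 0.5*(1.7593 + 0.644)
x^{k+1} = -0.7998
Step 2: z-update.
Minimize 8*z^2 - 5*z + (0.5/2)*(-0.7998 - z - 0.644)^2
FOC: (2*8 + 0.5)*z = 5 + 0.5*(-0.7998 - 0.644)
z^{k+1} = 0.2593
Step 3: u-update.
u^{k+1} = -0.644 - 0.7998 - 0.2593 = -1.7031
Step 4: Primal residual = |-0.7998 - 0.2593| = 1.0591


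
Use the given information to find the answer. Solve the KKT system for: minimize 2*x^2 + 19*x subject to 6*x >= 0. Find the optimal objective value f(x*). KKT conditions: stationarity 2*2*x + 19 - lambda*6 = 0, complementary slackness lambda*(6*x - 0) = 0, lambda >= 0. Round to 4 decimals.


Step 1: Try lambda = 0 (constraint inactive).
x_unc = -19/(2*2) = -4.75
Check: 6*-4.75 = -28.5 < 0 -- violated!
Step 2: Constraint must be active: 6*x = 0
x* = 0/6 = 0.0
lambda = (2*2*0.0 + 19)/6 = 3.1667
Step 3: Compute optimal value.
f(x*) = 2*0.0^2 + 19*0.0 = 0.0


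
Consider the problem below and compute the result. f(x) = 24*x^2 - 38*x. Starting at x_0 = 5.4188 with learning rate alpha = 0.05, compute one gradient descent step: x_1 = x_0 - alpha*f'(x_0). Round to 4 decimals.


We compute the gradient at x_0 and apply the update.
f'(x) = 48*x - 38
f'(5.4188) = 48*5.4188 - 38 = 222.1024
x_1 = 5.4188 - 0.05*222.1024 = -5.6863


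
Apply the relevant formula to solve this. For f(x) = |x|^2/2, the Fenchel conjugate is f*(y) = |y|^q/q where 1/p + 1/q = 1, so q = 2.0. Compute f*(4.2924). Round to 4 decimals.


The conjugate exponent q satisfies 1/p + 1/q = 1.
p = 2, so q = 2/(2 - 1) = 2.0
|y|^q = 4.2924^2.0 = 18.4247
f*(4.2924) = 18.4247 / 2.0 = 9.2123


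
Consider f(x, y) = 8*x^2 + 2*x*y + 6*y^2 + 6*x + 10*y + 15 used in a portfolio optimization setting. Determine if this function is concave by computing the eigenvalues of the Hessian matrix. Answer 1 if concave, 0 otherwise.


The Hessian of f(x,y) = 8*x^2 + 2*x*y + 6*y^2 + 6*x + 10*y + 15 is:
H = [[16, 2], [2, 12]]
Trace = 16 + 12 = 28
Determinant = 16*12 - (2)^2 = 188
Discriminant = (28)^2 - 4*188 = 32.0
Eigenvalues: lambda_1 = 11.1716, lambda_2 = 16.8284
The function is not concave.

0


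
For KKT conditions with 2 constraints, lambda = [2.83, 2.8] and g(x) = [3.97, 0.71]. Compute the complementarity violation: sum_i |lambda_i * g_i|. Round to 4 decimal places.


KKT complementary slackness check:
lambda_1 * g_1 = 2.83 * 3.97 = 11.2351
lambda_2 * g_2 = 2.8 * 0.71 = 1.988
Total violation = 11.2351 + 1.988 = 13.2231


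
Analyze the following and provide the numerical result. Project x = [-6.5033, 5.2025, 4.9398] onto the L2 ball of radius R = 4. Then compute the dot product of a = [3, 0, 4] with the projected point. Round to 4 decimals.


Step 1: Compute ||x|| (intermediates to 6 decimals).
||x|| = sqrt((-6.5033)^2 + 5.2025^2 + 4.9398^2) = 9.683003
Step 2: Project.
Since ||x|| > R, scale = R/||x|| = 4/9.683003 = 0.413095, proj(x) = scale * x
proj(x) = [-2.686481, 2.149127, 2.040607]
Step 3: Dot product.
a^T * proj(x) = 3*(-2.686481) + 0*2.149127 + 4*2.040607 = 0.103


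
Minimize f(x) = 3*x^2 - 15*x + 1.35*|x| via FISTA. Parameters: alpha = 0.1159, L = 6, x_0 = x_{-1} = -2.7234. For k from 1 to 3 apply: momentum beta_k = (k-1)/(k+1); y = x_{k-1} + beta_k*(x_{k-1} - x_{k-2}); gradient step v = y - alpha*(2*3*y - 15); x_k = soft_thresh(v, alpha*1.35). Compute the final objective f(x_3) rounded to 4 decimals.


FISTA on f(x) = 3*x^2 - 15*x + 1.35*|x|
L = 6, alpha = 0.1159
Iteration 1: beta = 0.0, y = -2.7234 + 0.0*(-2.7234 + 2.7234) = -2.7234
  grad(y) = -31.3404, v = y - alpha*grad = 0.909
  prox(v) = soft_thresh(0.909, 0.1565) = 0.7525
Iteration 2: beta = 0.3333, y = 0.7525 + 0.3333*(0.7525 + 2.7234) = 1.9111
  grad(y) = -3.5333, v = y - alpha*grad = 2.3206
  prox(v) = soft_thresh(2.3206, 0.1565) = 2.1642
Iteration 3: beta = 0.5, y = 2.1642 + 0.5*(2.1642 - 0.7525) = 2.87
  grad(y) = 2.22, v = y - alpha*grad = 2.6127
  prox(v) = soft_thresh(2.6127, 0.1565) = 2.4562
f(x_3) = 3*2.4562^2 - 15*2.4562 + 1.35*|2.4562| = -15.4283


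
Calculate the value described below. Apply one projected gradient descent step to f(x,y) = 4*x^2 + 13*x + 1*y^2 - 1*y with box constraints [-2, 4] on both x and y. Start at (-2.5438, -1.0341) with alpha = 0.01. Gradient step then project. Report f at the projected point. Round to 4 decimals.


Step 1: Compute gradient at (-2.5438, -1.0341).
grad_x = 2*4*-2.5438 + 13 = -7.3504
grad_y = 2*1*-1.0341 - 1 = -3.0682
Step 2: Gradient step.
x_raw = -2.5438 - 0.01*-7.3504 = -2.4703
y_raw = -1.0341 - 0.01*-3.0682 = -1.0034
Step 3: Project onto [-2, 4].
x_proj = clip(-2.4703) = -2.0
y_proj = clip(-1.0034) = -1.0034
Step 4: Evaluate f.
f(-2.0, -1.0034) = -7.9897


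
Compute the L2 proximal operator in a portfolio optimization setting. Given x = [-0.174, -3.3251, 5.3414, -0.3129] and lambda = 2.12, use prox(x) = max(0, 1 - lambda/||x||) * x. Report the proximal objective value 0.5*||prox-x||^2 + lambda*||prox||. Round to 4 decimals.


Step 1: Compute ||x||.
||x|| = 6.302
Step 2: Compute scaling factor.
scale = max(0, 1 - 2.12/6.302) = 0.6636
Step 3: prox(x) = [-0.1155, -2.2065, 3.5445, -0.2076]
||prox(x)|| = 4.182
Step 4: Proximal objective.
0.5*||prox-x||^2 = 2.2472
lambda*||prox|| = 8.8658
Total = 11.113


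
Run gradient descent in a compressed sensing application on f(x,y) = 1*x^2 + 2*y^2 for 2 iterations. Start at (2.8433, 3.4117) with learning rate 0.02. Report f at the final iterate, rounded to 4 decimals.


Gradient descent on f(x,y) = 1*x^2 + 2*y^2.
Starting point: (2.8433, 3.4117), alpha = 0.02
Step 1: grad_x = 2*1*2.8433 = 5.6866, grad_y = 2*2*3.4117 = 13.6468
  x_1 = 2.8433 - 0.02*5.6866 = 2.7296
  y_1 = 3.4117 - 0.02*13.6468 = 3.1388
Step 2: grad_x = 2*1*2.7296 = 5.4591, grad_y = 2*2*3.1388 = 12.5551
  x_2 = 2.7296 - 0.02*5.4591 = 2.6204
  y_2 = 3.1388 - 0.02*12.5551 = 2.8877
f(2.6204, 2.8877) = 1*2.6204^2 + 2*2.8877^2 = 23.5436


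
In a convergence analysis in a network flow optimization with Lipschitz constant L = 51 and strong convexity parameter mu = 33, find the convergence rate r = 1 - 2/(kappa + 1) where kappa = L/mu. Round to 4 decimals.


Step 1: Compute the condition number.
kappa = L/mu = 51/33 = 1.5455
Step 2: Compute the convergence rate.
r = 1 - 2/(kappa + 1) = 1 - 2*mu/(L + mu) = (L - mu)/(L + mu) = 18/84 = 0.2143


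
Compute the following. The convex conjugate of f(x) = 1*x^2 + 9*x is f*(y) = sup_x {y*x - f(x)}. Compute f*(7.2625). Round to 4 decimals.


f*(y) = sup_x {y*x - a*x^2 - b*x} = sup_x {(y-b)*x - a*x^2}
FOC: (y - b) - 2a*x = 0 => x* = (y - b)/(2a)
x* = (7.2625 - 9)/(2*1) = -0.8688
f*(7.2625) = (y-b)^2/(4a) = (7.2625 - 9)^2/(4*1)
= 3.0189/4 = 0.7547


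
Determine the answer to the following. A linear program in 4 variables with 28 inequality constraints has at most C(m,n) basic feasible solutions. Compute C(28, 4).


Each vertex corresponds to some choice of n active constraints out of m, so the number of vertices is at most C(m, n) = m! / (n!(m-n)!).
m = 28, n = 4
Numerator: 28 * 27 * 26 * 25
Denominator: 4! = 24
C(28, 4) = 20475


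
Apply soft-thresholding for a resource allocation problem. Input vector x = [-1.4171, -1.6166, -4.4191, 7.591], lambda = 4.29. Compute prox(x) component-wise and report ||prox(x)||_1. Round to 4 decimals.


Soft-thresholding with lambda = 4.29:
prox(-1.4171) = sign(-1.4171)*max(|-1.4171| - 4.29, 0) = 0.0
prox(-1.6166) = sign(-1.6166)*max(|-1.6166| - 4.29, 0) = 0.0
prox(-4.4191) = sign(-4.4191)*max(|-4.4191| - 4.29, 0) = -0.1291
prox(7.591) = sign(7.591)*max(|7.591| - 4.29, 0) = 3.301
prox(x) = [0.0, 0.0, -0.1291, 3.301]
||prox(x)||_1 = 0.0 + 0.0 + 0.1291 + 3.301 = 3.4301


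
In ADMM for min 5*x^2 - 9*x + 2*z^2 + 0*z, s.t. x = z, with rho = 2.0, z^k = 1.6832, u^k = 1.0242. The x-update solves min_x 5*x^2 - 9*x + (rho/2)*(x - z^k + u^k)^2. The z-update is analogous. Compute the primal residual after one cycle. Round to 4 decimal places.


ADMM iteration with rho = 2.0, z^k = 1.6832, u^k = 1.0242
Step 1: x-update.
Minimize 5*x^2 - 9*x + (2.0/2)*(x - 1.6832 + 1.0242)^2
FOC: (2*5 + 2.0)*x = 9 + 2.0*(1.6832 - 1.0242)
x^{k+1} = 0.8598
Step 2: z-update.
Minimize 2*z^2 + 0*z + (2.0/2)*(0.8598 - z + 1.0242)^2
FOC: (2*2 + 2.0)*z = 0 + 2.0*(0.8598 + 1.0242)
z^{k+1} = 0.628
Step 3: u-update.
u^{k+1} = 1.0242 + 0.8598 - 0.628 = 1.256
Step 4: Primal residual = |0.8598 - 0.628| = 0.2318


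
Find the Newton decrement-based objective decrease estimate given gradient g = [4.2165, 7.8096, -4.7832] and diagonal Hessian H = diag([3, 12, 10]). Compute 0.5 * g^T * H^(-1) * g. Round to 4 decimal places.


Step 1: H is diagonal, so H^(-1) * g = [1.4055, 0.6508, -0.4783].
Step 2: g^T H^(-1) g = sum_i g_i^2 / H_ii
  = (4.2165)^2/3 + (7.8096)^2/12 + (-4.7832)^2/10
  = 5.9263 + 5.0825 + 2.2879 = 13.2967
Step 3: Objective decrease = 0.5 * g^T H^(-1) g = 6.6483


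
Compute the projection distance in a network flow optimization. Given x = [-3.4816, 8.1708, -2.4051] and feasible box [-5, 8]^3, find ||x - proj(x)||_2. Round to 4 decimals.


Project each component onto [-5, 8].
clip(-3.4816) = -3.4816, clip(8.1708) = 8.0, clip(-2.4051) = -2.4051
Projection = [-3.4816, 8.0, -2.4051]
Squared diffs: [0.0, 0.0292, 0.0]
Distance = sqrt(0.0292) = 0.1708


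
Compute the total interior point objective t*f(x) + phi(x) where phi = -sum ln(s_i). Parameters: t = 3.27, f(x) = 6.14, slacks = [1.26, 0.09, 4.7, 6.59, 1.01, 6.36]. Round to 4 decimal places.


Step 1: Compute log-barrier.
ln values: [0.2311, -2.4079, 1.5476, 1.8856, 0.01, 1.85]
phi = -(0.2311 - 2.4079 + 1.5476 + 1.8856 + 0.01 + 1.85) = -3.1163
Step 2: Compute augmented objective.
t*f(x) = 3.27*6.14 = 20.0778
Total = 20.0778 - 3.1163 = 16.9615


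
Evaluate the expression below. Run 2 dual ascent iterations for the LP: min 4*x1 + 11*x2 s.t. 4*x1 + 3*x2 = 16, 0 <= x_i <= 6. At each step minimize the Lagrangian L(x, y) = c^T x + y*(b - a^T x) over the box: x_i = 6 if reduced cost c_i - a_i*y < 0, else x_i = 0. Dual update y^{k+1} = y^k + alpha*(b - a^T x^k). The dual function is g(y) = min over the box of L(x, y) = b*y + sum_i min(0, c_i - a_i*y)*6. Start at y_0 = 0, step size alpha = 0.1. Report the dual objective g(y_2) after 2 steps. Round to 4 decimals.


Dual ascent for LP: min 4*x1 + 11*x2, 4*x1 + 3*x2 = 16, 0 <= x_i <= 6
Step 1: y^k = 0.0, reduced costs: (4.0, 11.0)
  x^k = (0.0, 0.0), subgradient = b - a^T x = 16.0
  y^{k+1} = 0.0 + 0.1*16.0 = 1.6
Step 2: y^k = 1.6, reduced costs: (-2.4, 6.2)
  x^k = (6.0, 0.0), subgradient = b - a^T x = -8.0
  y^{k+1} = 1.6 + 0.1*-8.0 = 0.8
Dual objective at y_2 = 0.8: reduced costs (0.8, 8.6), box minimizer x = (0.0, 0.0)
g(y_2) = b*y + (c1 - a1*y)*x1 + (c2 - a2*y)*x2 = 16*0.8 + 0.8*0.0 + 8.6*0.0 = 12.8 + 0.0 + 0.0 = 12.8


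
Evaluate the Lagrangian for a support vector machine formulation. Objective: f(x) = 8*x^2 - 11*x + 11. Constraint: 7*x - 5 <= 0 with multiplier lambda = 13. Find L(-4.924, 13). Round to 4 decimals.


Step 1: Evaluate f(x).
f(-4.924) = 8*(-4.924)^2 - 11*(-4.924) + 11 = 259.1302
Step 2: Evaluate g(x).
g(-4.924) = 7*-4.924 - 5 = -39.468
Step 3: Compute Lagrangian.
L = 259.1302 + 13*-39.468 = -253.9538


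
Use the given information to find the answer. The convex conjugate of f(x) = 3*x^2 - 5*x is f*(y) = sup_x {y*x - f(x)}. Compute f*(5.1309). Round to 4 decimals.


f*(y) = sup_x {y*x - a*x^2 - b*x} = sup_x {(y-b)*x - a*x^2}
FOC: (y - b) - 2a*x = 0 => x* = (y - b)/(2a)
x* = (5.1309 + 5)/(2*3) = 1.6885
f*(5.1309) = (y-b)^2/(4a) = (5.1309 + 5)^2/(4*3)
= 102.6351/12 = 8.5529


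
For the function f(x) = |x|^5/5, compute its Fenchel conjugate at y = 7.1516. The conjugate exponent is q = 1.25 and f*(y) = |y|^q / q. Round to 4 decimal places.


The conjugate exponent q satisfies 1/p + 1/q = 1.
p = 5, so q = 5/(5 - 1) = 1.25
|y|^q = 7.1516^1.25 = 11.6951
f*(7.1516) = 11.6951 / 1.25 = 9.3561


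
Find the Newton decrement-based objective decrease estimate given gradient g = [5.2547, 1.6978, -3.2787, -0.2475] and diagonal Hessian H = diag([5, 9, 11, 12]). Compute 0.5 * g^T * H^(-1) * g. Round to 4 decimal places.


Step 1: H is diagonal, so H^(-1) * g = [1.0509, 0.1886, -0.2981, -0.0206].
Step 2: g^T H^(-1) g = sum_i g_i^2 / H_ii
  = (5.2547)^2/5 + (1.6978)^2/9 + (-3.2787)^2/11 + (-0.2475)^2/12
  = 5.5224 + 0.3203 + 0.9773 + 0.0051 = 6.825
Step 3: Objective decrease = 0.5 * g^T H^(-1) g = 3.4125


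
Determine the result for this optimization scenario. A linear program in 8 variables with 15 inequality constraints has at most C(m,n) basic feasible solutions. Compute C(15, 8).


Each vertex corresponds to some choice of n active constraints out of m, so the number of vertices is at most C(m, n) = m! / (n!(m-n)!).
m = 15, n = 8
Numerator: 15 * 14 * 13 * 12 * 11 * 10 * 9 * 8
Denominator: 8! = 40320
C(15, 8) = 6435


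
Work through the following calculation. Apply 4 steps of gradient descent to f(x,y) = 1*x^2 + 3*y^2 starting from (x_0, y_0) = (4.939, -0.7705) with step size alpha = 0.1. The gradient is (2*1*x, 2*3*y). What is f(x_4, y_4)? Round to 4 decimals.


Gradient descent on f(x,y) = 1*x^2 + 3*y^2.
Starting point: (4.939, -0.7705), alpha = 0.1
Step 1: grad_x = 2*1*4.939 = 9.878, grad_y = 2*3*-0.7705 = -4.623
  x_1 = 4.939 - 0.1*9.878 = 3.9512
  y_1 = -0.7705 - 0.1*-4.623 = -0.3082
Step 2: grad_x = 2*1*3.9512 = 7.9024, grad_y = 2*3*-0.3082 = -1.8492
  x_2 = 3.9512 - 0.1*7.9024 = 3.161
  y_2 = -0.3082 - 0.1*-1.8492 = -0.1233
Step 3: grad_x = 2*1*3.161 = 6.3219, grad_y = 2*3*-0.1233 = -0.7397
  x_3 = 3.161 - 0.1*6.3219 = 2.5288
  y_3 = -0.1233 - 0.1*-0.7397 = -0.0493
Step 4: grad_x = 2*1*2.5288 = 5.0575, grad_y = 2*3*-0.0493 = -0.2959
  x_4 = 2.5288 - 0.1*5.0575 = 2.023
  y_4 = -0.0493 - 0.1*-0.2959 = -0.0197
f(2.023, -0.0197) = 1*2.023^2 + 3*(-0.0197)^2 = 4.0938


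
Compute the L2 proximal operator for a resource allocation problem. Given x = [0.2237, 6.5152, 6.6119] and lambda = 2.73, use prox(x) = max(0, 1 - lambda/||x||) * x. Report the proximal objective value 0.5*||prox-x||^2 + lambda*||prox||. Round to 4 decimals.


Step 1: Compute ||x||.
||x|| = 9.2852
Step 2: Compute scaling factor.
scale = max(0, 1 - 2.73/9.2852) = 0.706
Step 3: prox(x) = [0.1579, 4.5996, 4.6679]
||prox(x)|| = 6.5552
Step 4: Proximal objective.
0.5*||prox-x||^2 = 3.7265
lambda*||prox|| = 17.8957
Total = 21.6222


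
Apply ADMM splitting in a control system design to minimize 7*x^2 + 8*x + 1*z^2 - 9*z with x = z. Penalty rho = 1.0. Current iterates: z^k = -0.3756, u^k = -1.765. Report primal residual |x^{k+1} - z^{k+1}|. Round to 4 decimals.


ADMM iteration with rho = 1.0, z^k = -0.3756, u^k = -1.765
Step 1: x-update.
Minimize 7*x^2 + 8*x + (1.0/2)*(x + 0.3756 - 1.765)^2
FOC: (2*7 + 1.0)*x = -8 + 1.0*(-0.3756 + 1.765)
x^{k+1} = -0.4407
Step 2: z-update.
Minimize 1*z^2 - 9*z + (1.0/2)*(-0.4407 - z - 1.765)^2
FOC: (2*1 + 1.0)*z = 9 + 1.0*(-0.4407 - 1.765)
z^{k+1} = 2.2648
Step 3: u-update.
u^{k+1} = -1.765 - 0.4407 - 2.2648 = -4.4705
Step 4: Primal residual = |-0.4407 - 2.2648| = 2.7055


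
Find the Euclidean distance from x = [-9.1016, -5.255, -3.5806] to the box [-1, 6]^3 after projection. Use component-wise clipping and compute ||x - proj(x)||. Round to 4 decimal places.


Project each component onto [-1, 6].
clip(-9.1016) = -1.0, clip(-5.255) = -1.0, clip(-3.5806) = -1.0
Projection = [-1.0, -1.0, -1.0]
Squared diffs: [65.6359, 18.105, 6.6595]
Distance = sqrt(90.4004) = 9.5079


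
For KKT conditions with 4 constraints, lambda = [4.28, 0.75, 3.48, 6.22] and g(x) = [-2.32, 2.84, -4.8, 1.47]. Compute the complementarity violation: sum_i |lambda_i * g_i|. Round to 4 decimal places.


KKT complementary slackness check:
lambda_1 * g_1 = 4.28 * -2.32 = -9.9296
lambda_2 * g_2 = 0.75 * 2.84 = 2.13
lambda_3 * g_3 = 3.48 * -4.8 = -16.704
lambda_4 * g_4 = 6.22 * 1.47 = 9.1434
Total violation = 9.9296 + 2.13 + 16.704 + 9.1434 = 37.907


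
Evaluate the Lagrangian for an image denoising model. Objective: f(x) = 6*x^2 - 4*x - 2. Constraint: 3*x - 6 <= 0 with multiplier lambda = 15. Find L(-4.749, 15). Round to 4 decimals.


Step 1: Evaluate f(x).
f(-4.749) = 6*(-4.749)^2 - 4*(-4.749) - 2 = 152.314
Step 2: Evaluate g(x).
g(-4.749) = 3*-4.749 - 6 = -20.247
Step 3: Compute Lagrangian.
L = 152.314 + 15*-20.247 = -151.391


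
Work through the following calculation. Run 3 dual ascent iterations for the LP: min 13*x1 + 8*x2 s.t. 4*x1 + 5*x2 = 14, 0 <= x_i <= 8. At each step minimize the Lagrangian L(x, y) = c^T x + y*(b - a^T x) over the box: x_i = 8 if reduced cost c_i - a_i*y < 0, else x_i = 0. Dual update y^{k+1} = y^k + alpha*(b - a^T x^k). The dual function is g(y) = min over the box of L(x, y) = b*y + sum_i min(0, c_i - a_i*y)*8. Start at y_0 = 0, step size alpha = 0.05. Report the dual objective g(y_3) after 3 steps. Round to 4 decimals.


Dual ascent for LP: min 13*x1 + 8*x2, 4*x1 + 5*x2 = 14, 0 <= x_i <= 8
Step 1: y^k = 0.0, reduced costs: (13.0, 8.0)
  x^k = (0.0, 0.0), subgradient = b - a^T x = 14.0
  y^{k+1} = 0.0 + 0.05*14.0 = 0.7
Step 2: y^k = 0.7, reduced costs: (10.2, 4.5)
  x^k = (0.0, 0.0), subgradient = b - a^T x = 14.0
  y^{k+1} = 0.7 + 0.05*14.0 = 1.4
Step 3: y^k = 1.4, reduced costs: (7.4, 1.0)
  x^k = (0.0, 0.0), subgradient = b - a^T x = 14.0
  y^{k+1} = 1.4 + 0.05*14.0 = 2.1
Dual objective at y_3 = 2.1: reduced costs (4.6, -2.5), box minimizer x = (0.0, 8.0)
g(y_3) = b*y + (c1 - a1*y)*x1 + (c2 - a2*y)*x2 = 14*2.1 + 4.6*0.0 + (-2.5)*8.0 = 29.4 + 0.0 - 20.0 = 9.4


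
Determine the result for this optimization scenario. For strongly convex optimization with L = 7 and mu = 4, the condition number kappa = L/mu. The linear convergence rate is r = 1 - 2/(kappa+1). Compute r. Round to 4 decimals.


Step 1: Compute the condition number.
kappa = L/mu = 7/4 = 1.75
Step 2: Compute the convergence rate.
r = 1 - 2/(kappa + 1) = 1 - 2*mu/(L + mu) = (L - mu)/(L + mu) = 3/11 = 0.2727


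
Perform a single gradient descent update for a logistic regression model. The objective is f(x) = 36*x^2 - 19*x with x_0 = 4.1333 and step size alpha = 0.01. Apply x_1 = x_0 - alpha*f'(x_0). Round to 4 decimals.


We compute the gradient at x_0 and apply the update.
f'(x) = 72*x - 19
f'(4.1333) = 72*4.1333 - 19 = 278.5976
x_1 = 4.1333 - 0.01*278.5976 = 1.3473


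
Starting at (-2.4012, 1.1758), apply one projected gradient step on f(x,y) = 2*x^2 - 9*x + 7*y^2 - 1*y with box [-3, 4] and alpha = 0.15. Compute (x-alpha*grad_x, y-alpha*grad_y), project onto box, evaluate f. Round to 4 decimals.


Step 1: Compute gradient at (-2.4012, 1.1758).
grad_x = 2*2*-2.4012 - 9 = -18.6048
grad_y = 2*7*1.1758 - 1 = 15.4612
Step 2: Gradient step.
x_raw = -2.4012 - 0.15*-18.6048 = 0.3895
y_raw = 1.1758 - 0.15*15.4612 = -1.1434
Step 3: Project onto [-3, 4].
x_proj = clip(0.3895) = 0.3895
y_proj = clip(-1.1434) = -1.1434
Step 4: Evaluate f.
f(0.3895, -1.1434) = 7.0924
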